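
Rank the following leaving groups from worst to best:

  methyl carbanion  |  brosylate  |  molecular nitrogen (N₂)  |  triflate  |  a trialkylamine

methyl carbanion < a trialkylamine < brosylate < triflate < molecular nitrogen (N₂)

molecular nitrogen (N₂): no meaningful conjugate acid; N₂ departs as an exceptionally stable neutral molecule
triflate: pKₐ(CF₃SO₃H (triflic acid)) ≈ -14
brosylate: pKₐ(p-BrC₆H₄SO₃H) ≈ -2.8
a trialkylamine: pKₐ(R'₃NH⁺) ≈ 10.7
methyl carbanion: pKₐ(CH₄) ≈ 48
Listed from poorest to best leaving group as asked.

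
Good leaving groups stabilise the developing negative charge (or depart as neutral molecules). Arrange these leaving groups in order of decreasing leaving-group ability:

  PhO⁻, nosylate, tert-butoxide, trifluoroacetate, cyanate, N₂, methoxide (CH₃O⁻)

Leaving-group ability tracks the stability of the departed species; conjugate-acid pKₐ is the usual yardstick (lower pKₐ → better LG).
N₂: no meaningful conjugate acid; N₂ departs as an exceptionally stable neutral molecule
nosylate: pKₐ(p-O₂NC₆H₄SO₃H) ≈ -3.5 — p-nitro group further stabilises the sulfonate
trifluoroacetate: pKₐ(CF₃COOH) ≈ 0.2 — strongly electron-withdrawing CF₃ stabilises the carboxylate
cyanate: pKₐ(HOCN) ≈ 3.5 — resonance between N and O
PhO⁻: pKₐ(C₆H₅OH (phenol)) ≈ 10 — resonance into the ring helps, but still a poor LG
methoxide (CH₃O⁻): pKₐ(CH₃OH) ≈ 15.5 — strong base; alkoxides do not leave unassisted
tert-butoxide: pKₐ(t-BuOH) ≈ 18

N₂ > nosylate > trifluoroacetate > cyanate > PhO⁻ > methoxide (CH₃O⁻) > tert-butoxide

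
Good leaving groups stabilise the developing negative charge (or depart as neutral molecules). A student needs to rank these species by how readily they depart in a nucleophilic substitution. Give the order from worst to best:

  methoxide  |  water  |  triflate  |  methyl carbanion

The more stable X⁻ (or X) is on its own — i.e. the weaker a base it is — the better a leaving group it makes.
triflate: pKₐ(CF₃SO₃H (triflic acid)) ≈ -14 — charge spread over three oxygens and a CF₃ group; the premier leaving group in synthesis
water: pKₐ(H₃O⁺) ≈ -1.7 — neutral; leaves from a protonated alcohol (R–OH₂⁺)
methoxide: pKₐ(CH₃OH) ≈ 15.5
methyl carbanion: pKₐ(CH₄) ≈ 48 — unstabilised carbanion; the worst conceivable leaving group
The question asks for worst first, so the sequence is read in increasing leaving-group ability.

methyl carbanion < methoxide < water < triflate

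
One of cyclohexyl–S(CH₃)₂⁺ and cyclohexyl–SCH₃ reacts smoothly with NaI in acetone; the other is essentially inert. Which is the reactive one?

From cyclohexyl–SCH₃ the departing group would be RS⁻ (pKₐ(RSH (a thiol)) ≈ 10.5). Moderately basic; rarely leaves without activation.
From cyclohexyl–S(CH₃)₂⁺ the leaving group is SR'₂ (pKₐ(R'₂SH⁺) ≈ -7). Neutral; leaves from a sulfonium salt (R–SR'₂⁺).
(In practice cyclohexyl–S(CH₃)₂⁺ is made from cyclohexyl–SCH₃ by S-methylation with CH₃I, allowing neutral dimethyl sulfide, rather than methanethiolate, to depart.)

cyclohexyl–S(CH₃)₂⁺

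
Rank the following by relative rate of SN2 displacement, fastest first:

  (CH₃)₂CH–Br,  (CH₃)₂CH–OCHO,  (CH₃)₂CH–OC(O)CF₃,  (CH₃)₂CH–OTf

(CH₃)₂CH–OTf > (CH₃)₂CH–Br > (CH₃)₂CH–OC(O)CF₃ > (CH₃)₂CH–OCHO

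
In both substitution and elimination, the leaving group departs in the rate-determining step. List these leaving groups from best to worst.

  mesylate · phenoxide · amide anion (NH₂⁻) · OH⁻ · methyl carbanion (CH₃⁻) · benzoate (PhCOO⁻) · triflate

triflate: pKₐ(CF₃SO₃H (triflic acid)) ≈ -14 — charge spread over three oxygens and a CF₃ group; the premier leaving group in synthesis
mesylate: pKₐ(CH₃SO₃H (MsOH)) ≈ -1.9 — resonance-delocalised alkanesulfonate
benzoate (PhCOO⁻): pKₐ(C₆H₅COOH) ≈ 4.2 — aryl carboxylate
phenoxide: pKₐ(C₆H₅OH (phenol)) ≈ 10 — resonance into the ring helps, but still a poor LG
OH⁻: pKₐ(H₂O) ≈ 15.7
amide anion (NH₂⁻): pKₐ(NH₃) ≈ 38
methyl carbanion (CH₃⁻): pKₐ(CH₄) ≈ 48 — unstabilised carbanion; the worst conceivable leaving group

triflate > mesylate > benzoate (PhCOO⁻) > phenoxide > OH⁻ > amide anion (NH₂⁻) > methyl carbanion (CH₃⁻)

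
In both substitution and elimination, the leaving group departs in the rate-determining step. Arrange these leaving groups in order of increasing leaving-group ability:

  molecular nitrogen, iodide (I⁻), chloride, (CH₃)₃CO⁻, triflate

(CH₃)₃CO⁻ < chloride < iodide (I⁻) < triflate < molecular nitrogen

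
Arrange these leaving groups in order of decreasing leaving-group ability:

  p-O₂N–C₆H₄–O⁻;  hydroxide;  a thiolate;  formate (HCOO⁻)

formate (HCOO⁻) > p-O₂N–C₆H₄–O⁻ > a thiolate > hydroxide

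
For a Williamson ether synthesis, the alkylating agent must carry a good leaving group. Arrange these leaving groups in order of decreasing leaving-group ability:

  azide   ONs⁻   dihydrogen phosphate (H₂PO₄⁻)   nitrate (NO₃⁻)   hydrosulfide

ONs⁻ > nitrate (NO₃⁻) > dihydrogen phosphate (H₂PO₄⁻) > azide > hydrosulfide

ONs⁻: pKₐ(p-O₂NC₆H₄SO₃H) ≈ -3.5 — p-nitro group further stabilises the sulfonate
nitrate (NO₃⁻): pKₐ(HNO₃) ≈ -1.3 — resonance-delocalised over three oxygens
dihydrogen phosphate (H₂PO₄⁻): pKₐ(H₃PO₄) ≈ 2.1 — moderate base; biological leaving group after further activation
azide: pKₐ(HN₃) ≈ 4.7
hydrosulfide: pKₐ(H₂S) ≈ 7 — larger and more polarisable than the oxygen analogue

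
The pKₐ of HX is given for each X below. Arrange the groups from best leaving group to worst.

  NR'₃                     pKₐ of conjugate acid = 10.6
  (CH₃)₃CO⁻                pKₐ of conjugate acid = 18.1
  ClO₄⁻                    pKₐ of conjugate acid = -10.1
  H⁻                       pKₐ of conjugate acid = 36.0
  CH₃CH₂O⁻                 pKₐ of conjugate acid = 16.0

Lower conjugate-acid pKₐ ⇒ weaker base ⇒ better leaving group.
Sorting by the given values: ClO₄⁻ (-10.1), NR'₃ (10.6), CH₃CH₂O⁻ (16.0), (CH₃)₃CO⁻ (18.1), H⁻ (36.0).

ClO₄⁻ > NR'₃ > CH₃CH₂O⁻ > (CH₃)₃CO⁻ > H⁻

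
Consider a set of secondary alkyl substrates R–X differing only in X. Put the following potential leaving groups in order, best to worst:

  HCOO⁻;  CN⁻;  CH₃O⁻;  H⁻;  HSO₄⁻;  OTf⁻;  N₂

N₂ > OTf⁻ > HSO₄⁻ > HCOO⁻ > CN⁻ > CH₃O⁻ > H⁻

A good leaving group is a weak base: the lower the pKₐ of its conjugate acid, the more readily it departs.
N₂: no meaningful conjugate acid; N₂ departs as an exceptionally stable neutral molecule
OTf⁻: pKₐ(CF₃SO₃H (triflic acid)) ≈ -14
HSO₄⁻: pKₐ(H₂SO₄) ≈ -3
HCOO⁻: pKₐ(HCOOH) ≈ 3.8
CN⁻: pKₐ(HCN) ≈ 9.2
CH₃O⁻: pKₐ(CH₃OH) ≈ 15.5
H⁻: pKₐ(H₂) ≈ 36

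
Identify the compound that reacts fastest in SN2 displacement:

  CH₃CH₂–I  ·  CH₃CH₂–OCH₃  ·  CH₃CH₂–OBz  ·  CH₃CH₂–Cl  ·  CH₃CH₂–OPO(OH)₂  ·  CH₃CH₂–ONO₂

CH₃CH₂–I

With the same alkyl group throughout, only the leaving group differentiates the rates.
The more stable X⁻ (or X) is on its own — i.e. the weaker a base it is — the better a leaving group it makes.
CH₃CH₂–I loses I⁻: pKₐ(HI) ≈ -10
CH₃CH₂–Cl loses Cl⁻: pKₐ(HCl) ≈ -7
CH₃CH₂–ONO₂ loses NO₃⁻: pKₐ(HNO₃) ≈ -1.3
CH₃CH₂–OPO(OH)₂ loses H₂PO₄⁻: pKₐ(H₃PO₄) ≈ 2.1
CH₃CH₂–OBz loses PhCOO⁻: pKₐ(C₆H₅COOH) ≈ 4.2
CH₃CH₂–OCH₃ loses CH₃O⁻: pKₐ(CH₃OH) ≈ 15.5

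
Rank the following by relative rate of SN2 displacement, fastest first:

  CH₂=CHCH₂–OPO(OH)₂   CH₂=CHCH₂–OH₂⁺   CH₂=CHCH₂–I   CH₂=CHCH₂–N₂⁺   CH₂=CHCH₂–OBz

CH₂=CHCH₂–N₂⁺ > CH₂=CHCH₂–I > CH₂=CHCH₂–OH₂⁺ > CH₂=CHCH₂–OPO(OH)₂ > CH₂=CHCH₂–OBz

Same R in every case — rank the leaving groups.
A good leaving group is a weak base: the lower the pKₐ of its conjugate acid, the more readily it departs.
CH₂=CHCH₂–N₂⁺ loses N₂: no meaningful conjugate acid; N₂ departs as an exceptionally stable neutral molecule
CH₂=CHCH₂–I loses I⁻: pKₐ(HI) ≈ -10
CH₂=CHCH₂–OH₂⁺ loses H₂O: pKₐ(H₃O⁺) ≈ -1.7
CH₂=CHCH₂–OPO(OH)₂ loses H₂PO₄⁻: pKₐ(H₃PO₄) ≈ 2.1
CH₂=CHCH₂–OBz loses PhCOO⁻: pKₐ(C₆H₅COOH) ≈ 4.2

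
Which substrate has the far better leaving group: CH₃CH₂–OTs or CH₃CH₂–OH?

CH₃CH₂–OTs

From CH₃CH₂–OH the departing group would be OH⁻ (pKₐ(H₂O) ≈ 15.7). Strong base; essentially never leaves without prior activation.
From CH₃CH₂–OTs the leaving group is OTs⁻ (pKₐ(p-CH₃C₆H₄SO₃H (TsOH)) ≈ -2.8). Resonance-delocalised arenesulfonate.
(In practice CH₃CH₂–OTs is made from CH₃CH₂–OH by treatment with TsCl / pyridine, converting the hydroxyl into a tosylate.)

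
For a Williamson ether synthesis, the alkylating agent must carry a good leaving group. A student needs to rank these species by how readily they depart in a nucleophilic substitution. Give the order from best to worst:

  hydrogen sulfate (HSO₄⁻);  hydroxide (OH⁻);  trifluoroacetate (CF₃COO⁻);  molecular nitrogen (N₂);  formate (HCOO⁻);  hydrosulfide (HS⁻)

Rank by basicity of the departing species: weakest base leaves most easily.
molecular nitrogen (N₂): no meaningful conjugate acid; N₂ departs as an exceptionally stable neutral molecule
hydrogen sulfate (HSO₄⁻): pKₐ(H₂SO₄) ≈ -3
trifluoroacetate (CF₃COO⁻): pKₐ(CF₃COOH) ≈ 0.2
formate (HCOO⁻): pKₐ(HCOOH) ≈ 3.8
hydrosulfide (HS⁻): pKₐ(H₂S) ≈ 7
hydroxide (OH⁻): pKₐ(H₂O) ≈ 15.7

molecular nitrogen (N₂) > hydrogen sulfate (HSO₄⁻) > trifluoroacetate (CF₃COO⁻) > formate (HCOO⁻) > hydrosulfide (HS⁻) > hydroxide (OH⁻)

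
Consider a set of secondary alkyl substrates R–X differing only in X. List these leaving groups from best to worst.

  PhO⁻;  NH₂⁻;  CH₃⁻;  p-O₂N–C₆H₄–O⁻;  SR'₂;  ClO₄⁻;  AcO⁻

ClO₄⁻ > SR'₂ > AcO⁻ > p-O₂N–C₆H₄–O⁻ > PhO⁻ > NH₂⁻ > CH₃⁻

A good leaving group is a weak base: the lower the pKₐ of its conjugate acid, the more readily it departs.
ClO₄⁻: pKₐ(HClO₄) ≈ -10
SR'₂: pKₐ(R'₂SH⁺) ≈ -7
AcO⁻: pKₐ(CH₃COOH) ≈ 4.8
p-O₂N–C₆H₄–O⁻: pKₐ(p-nitrophenol) ≈ 7.2
PhO⁻: pKₐ(C₆H₅OH (phenol)) ≈ 10
NH₂⁻: pKₐ(NH₃) ≈ 38
CH₃⁻: pKₐ(CH₄) ≈ 48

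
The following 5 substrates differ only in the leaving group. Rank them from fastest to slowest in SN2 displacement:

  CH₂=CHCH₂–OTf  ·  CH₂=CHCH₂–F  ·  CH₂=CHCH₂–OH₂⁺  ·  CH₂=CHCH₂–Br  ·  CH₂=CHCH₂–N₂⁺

Same R in every case — rank the leaving groups.
A good leaving group is a weak base: the lower the pKₐ of its conjugate acid, the more readily it departs.
CH₂=CHCH₂–N₂⁺ loses N₂: no meaningful conjugate acid; N₂ departs as an exceptionally stable neutral molecule
CH₂=CHCH₂–OTf loses OTf⁻: pKₐ(CF₃SO₃H (triflic acid)) ≈ -14
CH₂=CHCH₂–Br loses Br⁻: pKₐ(HBr) ≈ -9
CH₂=CHCH₂–OH₂⁺ loses H₂O: pKₐ(H₃O⁺) ≈ -1.7
CH₂=CHCH₂–F loses F⁻: pKₐ(HF) ≈ 3.2

CH₂=CHCH₂–N₂⁺ > CH₂=CHCH₂–OTf > CH₂=CHCH₂–Br > CH₂=CHCH₂–OH₂⁺ > CH₂=CHCH₂–F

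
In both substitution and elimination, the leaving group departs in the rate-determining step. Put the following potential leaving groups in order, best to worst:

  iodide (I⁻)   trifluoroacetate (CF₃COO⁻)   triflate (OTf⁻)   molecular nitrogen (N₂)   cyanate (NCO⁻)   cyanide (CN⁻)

Rank by basicity of the departing species: weakest base leaves most easily.
molecular nitrogen (N₂): no meaningful conjugate acid; N₂ departs as an exceptionally stable neutral molecule
triflate (OTf⁻): pKₐ(CF₃SO₃H (triflic acid)) ≈ -14
iodide (I⁻): pKₐ(HI) ≈ -10 — large, highly polarisable; very weak base
trifluoroacetate (CF₃COO⁻): pKₐ(CF₃COOH) ≈ 0.2 — strongly electron-withdrawing CF₃ stabilises the carboxylate
cyanate (NCO⁻): pKₐ(HOCN) ≈ 3.5 — resonance between N and O
cyanide (CN⁻): pKₐ(HCN) ≈ 9.2 — sp carbon stabilises the charge somewhat, but still a poor LG

molecular nitrogen (N₂) > triflate (OTf⁻) > iodide (I⁻) > trifluoroacetate (CF₃COO⁻) > cyanate (NCO⁻) > cyanide (CN⁻)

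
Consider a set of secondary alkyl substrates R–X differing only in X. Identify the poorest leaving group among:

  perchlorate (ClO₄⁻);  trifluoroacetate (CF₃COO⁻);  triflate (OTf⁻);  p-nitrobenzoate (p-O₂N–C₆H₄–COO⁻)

p-nitrobenzoate (p-O₂N–C₆H₄–COO⁻)

Rank by basicity of the departing species: weakest base leaves most easily.
triflate (OTf⁻): pKₐ(CF₃SO₃H (triflic acid)) ≈ -14
perchlorate (ClO₄⁻): pKₐ(HClO₄) ≈ -10
trifluoroacetate (CF₃COO⁻): pKₐ(CF₃COOH) ≈ 0.2
p-nitrobenzoate (p-O₂N–C₆H₄–COO⁻): pKₐ(p-nitrobenzoic acid) ≈ 3.4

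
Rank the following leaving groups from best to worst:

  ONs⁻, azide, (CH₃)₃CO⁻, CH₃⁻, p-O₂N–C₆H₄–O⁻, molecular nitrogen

molecular nitrogen > ONs⁻ > azide > p-O₂N–C₆H₄–O⁻ > (CH₃)₃CO⁻ > CH₃⁻

Rank by basicity of the departing species: weakest base leaves most easily.
molecular nitrogen: no meaningful conjugate acid; N₂ departs as an exceptionally stable neutral molecule
ONs⁻: pKₐ(p-O₂NC₆H₄SO₃H) ≈ -3.5 — p-nitro group further stabilises the sulfonate
azide: pKₐ(HN₃) ≈ 4.7 — linear, resonance-stabilised
p-O₂N–C₆H₄–O⁻: pKₐ(p-nitrophenol) ≈ 7.2 — nitro group delocalises the charge; the classic chromogenic LG
(CH₃)₃CO⁻: pKₐ(t-BuOH) ≈ 18 — bulky, strongly basic alkoxide
CH₃⁻: pKₐ(CH₄) ≈ 48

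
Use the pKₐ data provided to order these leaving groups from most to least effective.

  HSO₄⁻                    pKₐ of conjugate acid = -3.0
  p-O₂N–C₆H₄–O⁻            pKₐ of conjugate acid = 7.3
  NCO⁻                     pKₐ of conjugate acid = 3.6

HSO₄⁻ > NCO⁻ > p-O₂N–C₆H₄–O⁻

Lower conjugate-acid pKₐ ⇒ weaker base ⇒ better leaving group.
Sorting by the given values: HSO₄⁻ (-3.0), NCO⁻ (3.6), p-O₂N–C₆H₄–O⁻ (7.3).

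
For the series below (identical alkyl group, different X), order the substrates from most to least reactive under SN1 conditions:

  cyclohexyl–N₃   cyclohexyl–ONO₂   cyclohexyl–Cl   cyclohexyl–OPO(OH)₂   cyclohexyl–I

With the same alkyl group throughout, only the leaving group differentiates the rates.
A good leaving group is a weak base: the lower the pKₐ of its conjugate acid, the more readily it departs.
cyclohexyl–I loses I⁻: pKₐ(HI) ≈ -10
cyclohexyl–Cl loses Cl⁻: pKₐ(HCl) ≈ -7
cyclohexyl–ONO₂ loses NO₃⁻: pKₐ(HNO₃) ≈ -1.3
cyclohexyl–OPO(OH)₂ loses H₂PO₄⁻: pKₐ(H₃PO₄) ≈ 2.1
cyclohexyl–N₃ loses N₃⁻: pKₐ(HN₃) ≈ 4.7

cyclohexyl–I > cyclohexyl–Cl > cyclohexyl–ONO₂ > cyclohexyl–OPO(OH)₂ > cyclohexyl–N₃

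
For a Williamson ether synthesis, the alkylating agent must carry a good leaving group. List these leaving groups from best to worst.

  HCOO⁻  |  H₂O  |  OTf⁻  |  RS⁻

OTf⁻ > H₂O > HCOO⁻ > RS⁻

OTf⁻: pKₐ(CF₃SO₃H (triflic acid)) ≈ -14
H₂O: pKₐ(H₃O⁺) ≈ -1.7 — neutral; leaves from a protonated alcohol (R–OH₂⁺)
HCOO⁻: pKₐ(HCOOH) ≈ 3.8
RS⁻: pKₐ(RSH (a thiol)) ≈ 10.5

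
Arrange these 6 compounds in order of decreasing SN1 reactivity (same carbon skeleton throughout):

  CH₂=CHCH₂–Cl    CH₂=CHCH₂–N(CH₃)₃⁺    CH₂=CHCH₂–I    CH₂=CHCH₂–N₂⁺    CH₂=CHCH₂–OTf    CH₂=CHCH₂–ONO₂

Same R in every case — rank the leaving groups.
A good leaving group is a weak base: the lower the pKₐ of its conjugate acid, the more readily it departs.
CH₂=CHCH₂–N₂⁺ loses N₂: no meaningful conjugate acid; N₂ departs as an exceptionally stable neutral molecule
CH₂=CHCH₂–OTf loses OTf⁻: pKₐ(CF₃SO₃H (triflic acid)) ≈ -14
CH₂=CHCH₂–I loses I⁻: pKₐ(HI) ≈ -10
CH₂=CHCH₂–Cl loses Cl⁻: pKₐ(HCl) ≈ -7
CH₂=CHCH₂–ONO₂ loses NO₃⁻: pKₐ(HNO₃) ≈ -1.3
CH₂=CHCH₂–N(CH₃)₃⁺ loses NR'₃: pKₐ(R'₃NH⁺) ≈ 10.7

CH₂=CHCH₂–N₂⁺ > CH₂=CHCH₂–OTf > CH₂=CHCH₂–I > CH₂=CHCH₂–Cl > CH₂=CHCH₂–ONO₂ > CH₂=CHCH₂–N(CH₃)₃⁺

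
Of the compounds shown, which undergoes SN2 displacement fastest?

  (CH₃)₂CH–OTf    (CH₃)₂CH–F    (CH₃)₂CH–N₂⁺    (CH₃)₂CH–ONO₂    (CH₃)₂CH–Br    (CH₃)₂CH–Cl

Same R in every case — rank the leaving groups.
Rank by basicity of the departing species: weakest base leaves most easily.
(CH₃)₂CH–N₂⁺ loses N₂: no meaningful conjugate acid; N₂ departs as an exceptionally stable neutral molecule
(CH₃)₂CH–OTf loses OTf⁻: pKₐ(CF₃SO₃H (triflic acid)) ≈ -14
(CH₃)₂CH–Br loses Br⁻: pKₐ(HBr) ≈ -9
(CH₃)₂CH–Cl loses Cl⁻: pKₐ(HCl) ≈ -7
(CH₃)₂CH–ONO₂ loses NO₃⁻: pKₐ(HNO₃) ≈ -1.3
(CH₃)₂CH–F loses F⁻: pKₐ(HF) ≈ 3.2

(CH₃)₂CH–N₂⁺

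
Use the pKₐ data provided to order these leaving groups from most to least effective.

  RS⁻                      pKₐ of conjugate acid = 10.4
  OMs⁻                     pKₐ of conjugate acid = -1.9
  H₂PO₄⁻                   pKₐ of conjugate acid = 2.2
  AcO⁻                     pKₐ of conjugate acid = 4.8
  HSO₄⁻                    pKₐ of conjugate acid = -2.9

Lower conjugate-acid pKₐ ⇒ weaker base ⇒ better leaving group.
Sorting by the given values: HSO₄⁻ (-2.9), OMs⁻ (-1.9), H₂PO₄⁻ (2.2), AcO⁻ (4.8), RS⁻ (10.4).

HSO₄⁻ > OMs⁻ > H₂PO₄⁻ > AcO⁻ > RS⁻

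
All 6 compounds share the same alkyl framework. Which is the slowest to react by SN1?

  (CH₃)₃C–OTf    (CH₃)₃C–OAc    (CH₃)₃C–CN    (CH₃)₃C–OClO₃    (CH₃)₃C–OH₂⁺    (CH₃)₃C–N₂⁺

(CH₃)₃C–CN

The skeletons are identical, so relative rate is governed entirely by leaving-group ability.
Rank by basicity of the departing species: weakest base leaves most easily.
(CH₃)₃C–N₂⁺ loses N₂: no meaningful conjugate acid; N₂ departs as an exceptionally stable neutral molecule
(CH₃)₃C–OTf loses OTf⁻: pKₐ(CF₃SO₃H (triflic acid)) ≈ -14
(CH₃)₃C–OClO₃ loses ClO₄⁻: pKₐ(HClO₄) ≈ -10
(CH₃)₃C–OH₂⁺ loses H₂O: pKₐ(H₃O⁺) ≈ -1.7
(CH₃)₃C–OAc loses AcO⁻: pKₐ(CH₃COOH) ≈ 4.8
(CH₃)₃C–CN loses CN⁻: pKₐ(HCN) ≈ 9.2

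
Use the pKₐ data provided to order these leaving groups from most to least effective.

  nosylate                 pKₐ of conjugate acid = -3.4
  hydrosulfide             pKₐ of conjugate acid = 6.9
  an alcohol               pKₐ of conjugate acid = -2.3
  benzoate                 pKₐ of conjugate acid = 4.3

Lower conjugate-acid pKₐ ⇒ weaker base ⇒ better leaving group.
Sorting by the given values: nosylate (-3.4), an alcohol (-2.3), benzoate (4.3), hydrosulfide (6.9).

nosylate > an alcohol > benzoate > hydrosulfide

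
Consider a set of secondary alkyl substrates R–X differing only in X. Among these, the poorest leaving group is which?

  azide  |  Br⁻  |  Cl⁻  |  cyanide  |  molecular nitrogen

cyanide

Rank by basicity of the departing species: weakest base leaves most easily.
molecular nitrogen: no meaningful conjugate acid; N₂ departs as an exceptionally stable neutral molecule
Br⁻: pKₐ(HBr) ≈ -9
Cl⁻: pKₐ(HCl) ≈ -7
azide: pKₐ(HN₃) ≈ 4.7
cyanide: pKₐ(HCN) ≈ 9.2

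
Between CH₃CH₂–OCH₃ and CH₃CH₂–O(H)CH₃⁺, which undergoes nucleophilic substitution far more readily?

CH₃CH₂–O(H)CH₃⁺

From CH₃CH₂–OCH₃ the departing group would be CH₃O⁻ (pKₐ(CH₃OH) ≈ 15.5). Strong base; alkoxides do not leave unassisted.
From CH₃CH₂–O(H)CH₃⁺ the leaving group is R'OH (pKₐ(R'OH₂⁺) ≈ -2.4). Neutral; leaves from a protonated ether (an oxonium ion, R–O(H)R'⁺).
(In practice CH₃CH₂–O(H)CH₃⁺ is made from CH₃CH₂–OCH₃ by protonation with concentrated HI, allowing neutral methanol, rather than methoxide, to depart.)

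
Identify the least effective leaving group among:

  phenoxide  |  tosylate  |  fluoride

phenoxide

The more stable X⁻ (or X) is on its own — i.e. the weaker a base it is — the better a leaving group it makes.
tosylate: pKₐ(p-CH₃C₆H₄SO₃H (TsOH)) ≈ -2.8
fluoride: pKₐ(HF) ≈ 3.2
phenoxide: pKₐ(C₆H₅OH (phenol)) ≈ 10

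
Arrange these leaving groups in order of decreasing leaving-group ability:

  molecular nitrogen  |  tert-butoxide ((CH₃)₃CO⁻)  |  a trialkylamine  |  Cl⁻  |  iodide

molecular nitrogen: no meaningful conjugate acid; N₂ departs as an exceptionally stable neutral molecule
iodide: pKₐ(HI) ≈ -10
Cl⁻: pKₐ(HCl) ≈ -7
a trialkylamine: pKₐ(R'₃NH⁺) ≈ 10.7 — neutral but still a fairly strong base; Hofmann-elimination LG
tert-butoxide ((CH₃)₃CO⁻): pKₐ(t-BuOH) ≈ 18 — bulky, strongly basic alkoxide

molecular nitrogen > iodide > Cl⁻ > a trialkylamine > tert-butoxide ((CH₃)₃CO⁻)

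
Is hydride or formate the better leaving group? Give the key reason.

formate is the better leaving group.
pKₐ(HCOOH) ≈ 3.8 versus pKₐ(H₂) ≈ 36: formate is the much weaker base.
Resonance-stabilised carboxylate.

formate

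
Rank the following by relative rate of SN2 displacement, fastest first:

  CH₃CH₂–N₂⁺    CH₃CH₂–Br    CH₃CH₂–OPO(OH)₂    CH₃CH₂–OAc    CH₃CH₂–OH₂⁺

CH₃CH₂–N₂⁺ > CH₃CH₂–Br > CH₃CH₂–OH₂⁺ > CH₃CH₂–OPO(OH)₂ > CH₃CH₂–OAc

The skeletons are identical, so relative rate is governed entirely by leaving-group ability.
Rank by basicity of the departing species: weakest base leaves most easily.
CH₃CH₂–N₂⁺ loses N₂: no meaningful conjugate acid; N₂ departs as an exceptionally stable neutral molecule
CH₃CH₂–Br loses Br⁻: pKₐ(HBr) ≈ -9
CH₃CH₂–OH₂⁺ loses H₂O: pKₐ(H₃O⁺) ≈ -1.7
CH₃CH₂–OPO(OH)₂ loses H₂PO₄⁻: pKₐ(H₃PO₄) ≈ 2.1
CH₃CH₂–OAc loses AcO⁻: pKₐ(CH₃COOH) ≈ 4.8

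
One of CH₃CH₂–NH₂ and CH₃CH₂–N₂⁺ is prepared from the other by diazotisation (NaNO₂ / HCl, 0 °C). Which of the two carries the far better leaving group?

CH₃CH₂–N₂⁺

From CH₃CH₂–NH₂ the departing group would be NH₂⁻ (pKₐ(NH₃) ≈ 38). Extremely strong base; never a leaving group.
From CH₃CH₂–N₂⁺ the leaving group is N₂ (no meaningful conjugate acid; N₂ departs as an exceptionally stable neutral molecule).
Diazotisation (NaNO₂ / HCl, 0 °C) works by generating a diazonium salt that expels N₂, making CH₃CH₂–N₂⁺ enormously more reactive.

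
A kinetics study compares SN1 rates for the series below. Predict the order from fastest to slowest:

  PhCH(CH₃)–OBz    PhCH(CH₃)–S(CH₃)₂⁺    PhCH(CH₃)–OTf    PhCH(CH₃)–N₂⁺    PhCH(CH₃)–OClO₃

PhCH(CH₃)–N₂⁺ > PhCH(CH₃)–OTf > PhCH(CH₃)–OClO₃ > PhCH(CH₃)–S(CH₃)₂⁺ > PhCH(CH₃)–OBz

Identical carbon frameworks mean the comparison reduces to leaving-group quality.
A good leaving group is a weak base: the lower the pKₐ of its conjugate acid, the more readily it departs.
PhCH(CH₃)–N₂⁺ loses N₂: no meaningful conjugate acid; N₂ departs as an exceptionally stable neutral molecule
PhCH(CH₃)–OTf loses OTf⁻: pKₐ(CF₃SO₃H (triflic acid)) ≈ -14
PhCH(CH₃)–OClO₃ loses ClO₄⁻: pKₐ(HClO₄) ≈ -10
PhCH(CH₃)–S(CH₃)₂⁺ loses SR'₂: pKₐ(R'₂SH⁺) ≈ -7
PhCH(CH₃)–OBz loses PhCOO⁻: pKₐ(C₆H₅COOH) ≈ 4.2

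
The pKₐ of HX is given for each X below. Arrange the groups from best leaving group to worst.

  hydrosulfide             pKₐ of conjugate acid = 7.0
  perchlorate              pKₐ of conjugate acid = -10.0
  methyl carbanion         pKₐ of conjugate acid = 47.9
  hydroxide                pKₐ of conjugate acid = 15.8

Lower conjugate-acid pKₐ ⇒ weaker base ⇒ better leaving group.
Sorting by the given values: perchlorate (-10.0), hydrosulfide (7.0), hydroxide (15.8), methyl carbanion (47.9).

perchlorate > hydrosulfide > hydroxide > methyl carbanion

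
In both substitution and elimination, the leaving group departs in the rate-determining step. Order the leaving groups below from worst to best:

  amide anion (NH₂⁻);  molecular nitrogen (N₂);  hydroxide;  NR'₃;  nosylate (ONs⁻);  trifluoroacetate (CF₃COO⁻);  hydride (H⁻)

Rank by basicity of the departing species: weakest base leaves most easily.
molecular nitrogen (N₂): no meaningful conjugate acid; N₂ departs as an exceptionally stable neutral molecule
nosylate (ONs⁻): pKₐ(p-O₂NC₆H₄SO₃H) ≈ -3.5
trifluoroacetate (CF₃COO⁻): pKₐ(CF₃COOH) ≈ 0.2
NR'₃: pKₐ(R'₃NH⁺) ≈ 10.7
hydroxide: pKₐ(H₂O) ≈ 15.7
hydride (H⁻): pKₐ(H₂) ≈ 36
amide anion (NH₂⁻): pKₐ(NH₃) ≈ 38
Listed from poorest to best leaving group as asked.

amide anion (NH₂⁻) < hydride (H⁻) < hydroxide < NR'₃ < trifluoroacetate (CF₃COO⁻) < nosylate (ONs⁻) < molecular nitrogen (N₂)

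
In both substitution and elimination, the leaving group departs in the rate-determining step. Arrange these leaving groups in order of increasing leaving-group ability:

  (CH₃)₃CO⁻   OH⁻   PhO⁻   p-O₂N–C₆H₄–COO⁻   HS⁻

Leaving-group ability tracks the stability of the departed species; conjugate-acid pKₐ is the usual yardstick (lower pKₐ → better LG).
p-O₂N–C₆H₄–COO⁻: pKₐ(p-nitrobenzoic acid) ≈ 3.4
HS⁻: pKₐ(H₂S) ≈ 7
PhO⁻: pKₐ(C₆H₅OH (phenol)) ≈ 10
OH⁻: pKₐ(H₂O) ≈ 15.7
(CH₃)₃CO⁻: pKₐ(t-BuOH) ≈ 18 — bulky, strongly basic alkoxide
Listed from poorest to best leaving group as asked.

(CH₃)₃CO⁻ < OH⁻ < PhO⁻ < HS⁻ < p-O₂N–C₆H₄–COO⁻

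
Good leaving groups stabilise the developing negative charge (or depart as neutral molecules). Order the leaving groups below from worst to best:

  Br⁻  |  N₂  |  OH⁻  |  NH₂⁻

Rank by basicity of the departing species: weakest base leaves most easily.
N₂: no meaningful conjugate acid; N₂ departs as an exceptionally stable neutral molecule
Br⁻: pKₐ(HBr) ≈ -9
OH⁻: pKₐ(H₂O) ≈ 15.7
NH₂⁻: pKₐ(NH₃) ≈ 38
The question asks for worst first, so the sequence is read in increasing leaving-group ability.

NH₂⁻ < OH⁻ < Br⁻ < N₂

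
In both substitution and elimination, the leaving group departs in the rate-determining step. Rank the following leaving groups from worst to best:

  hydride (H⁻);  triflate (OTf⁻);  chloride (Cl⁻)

hydride (H⁻) < chloride (Cl⁻) < triflate (OTf⁻)

The more stable X⁻ (or X) is on its own — i.e. the weaker a base it is — the better a leaving group it makes.
triflate (OTf⁻): pKₐ(CF₃SO₃H (triflic acid)) ≈ -14
chloride (Cl⁻): pKₐ(HCl) ≈ -7
hydride (H⁻): pKₐ(H₂) ≈ 36 — extremely strong base; leaves only in special hydride-transfer contexts
Reversing gives the worst-to-best order requested.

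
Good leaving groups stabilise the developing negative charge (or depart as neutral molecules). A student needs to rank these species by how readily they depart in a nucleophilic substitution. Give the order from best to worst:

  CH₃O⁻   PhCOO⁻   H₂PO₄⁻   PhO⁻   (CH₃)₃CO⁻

H₂PO₄⁻: pKₐ(H₃PO₄) ≈ 2.1 — moderate base; biological leaving group after further activation
PhCOO⁻: pKₐ(C₆H₅COOH) ≈ 4.2 — aryl carboxylate
PhO⁻: pKₐ(C₆H₅OH (phenol)) ≈ 10 — resonance into the ring helps, but still a poor LG
CH₃O⁻: pKₐ(CH₃OH) ≈ 15.5 — strong base; alkoxides do not leave unassisted
(CH₃)₃CO⁻: pKₐ(t-BuOH) ≈ 18

H₂PO₄⁻ > PhCOO⁻ > PhO⁻ > CH₃O⁻ > (CH₃)₃CO⁻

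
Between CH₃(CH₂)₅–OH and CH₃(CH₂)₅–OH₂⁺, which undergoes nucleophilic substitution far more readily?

CH₃(CH₂)₅–OH₂⁺

From CH₃(CH₂)₅–OH the departing group would be OH⁻ (pKₐ(H₂O) ≈ 15.7). Strong base; essentially never leaves without prior activation.
From CH₃(CH₂)₅–OH₂⁺ the leaving group is H₂O (pKₐ(H₃O⁺) ≈ -1.7). Neutral; leaves from a protonated alcohol (R–OH₂⁺).
(In practice CH₃(CH₂)₅–OH₂⁺ is made from CH₃(CH₂)₅–OH by protonation with strong acid, converting the leaving group from hydroxide to neutral water.)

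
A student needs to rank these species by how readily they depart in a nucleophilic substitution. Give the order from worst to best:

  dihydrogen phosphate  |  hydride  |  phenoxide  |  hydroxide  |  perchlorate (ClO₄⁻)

hydride < hydroxide < phenoxide < dihydrogen phosphate < perchlorate (ClO₄⁻)

A good leaving group is a weak base: the lower the pKₐ of its conjugate acid, the more readily it departs.
perchlorate (ClO₄⁻): pKₐ(HClO₄) ≈ -10
dihydrogen phosphate: pKₐ(H₃PO₄) ≈ 2.1 — moderate base; biological leaving group after further activation
phenoxide: pKₐ(C₆H₅OH (phenol)) ≈ 10
hydroxide: pKₐ(H₂O) ≈ 15.7 — strong base; essentially never leaves without prior activation
hydride: pKₐ(H₂) ≈ 36
Listed from poorest to best leaving group as asked.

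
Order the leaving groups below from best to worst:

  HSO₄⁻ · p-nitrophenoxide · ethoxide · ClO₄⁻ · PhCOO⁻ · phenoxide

ClO₄⁻ > HSO₄⁻ > PhCOO⁻ > p-nitrophenoxide > phenoxide > ethoxide

The more stable X⁻ (or X) is on its own — i.e. the weaker a base it is — the better a leaving group it makes.
ClO₄⁻: pKₐ(HClO₄) ≈ -10 — extremely weak base; rarely used for safety reasons
HSO₄⁻: pKₐ(H₂SO₄) ≈ -3
PhCOO⁻: pKₐ(C₆H₅COOH) ≈ 4.2 — aryl carboxylate
p-nitrophenoxide: pKₐ(p-nitrophenol) ≈ 7.2 — nitro group delocalises the charge; the classic chromogenic LG
phenoxide: pKₐ(C₆H₅OH (phenol)) ≈ 10 — resonance into the ring helps, but still a poor LG
ethoxide: pKₐ(CH₃CH₂OH) ≈ 16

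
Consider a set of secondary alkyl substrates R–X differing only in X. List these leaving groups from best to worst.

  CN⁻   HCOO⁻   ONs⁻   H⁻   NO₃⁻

ONs⁻ > NO₃⁻ > HCOO⁻ > CN⁻ > H⁻

Rank by basicity of the departing species: weakest base leaves most easily.
ONs⁻: pKₐ(p-O₂NC₆H₄SO₃H) ≈ -3.5
NO₃⁻: pKₐ(HNO₃) ≈ -1.3
HCOO⁻: pKₐ(HCOOH) ≈ 3.8
CN⁻: pKₐ(HCN) ≈ 9.2
H⁻: pKₐ(H₂) ≈ 36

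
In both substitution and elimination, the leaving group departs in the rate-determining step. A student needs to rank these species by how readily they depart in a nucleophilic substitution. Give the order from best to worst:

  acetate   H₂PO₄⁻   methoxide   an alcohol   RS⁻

Rank by basicity of the departing species: weakest base leaves most easily.
an alcohol: pKₐ(R'OH₂⁺) ≈ -2.4
H₂PO₄⁻: pKₐ(H₃PO₄) ≈ 2.1 — moderate base; biological leaving group after further activation
acetate: pKₐ(CH₃COOH) ≈ 4.8
RS⁻: pKₐ(RSH (a thiol)) ≈ 10.5
methoxide: pKₐ(CH₃OH) ≈ 15.5

an alcohol > H₂PO₄⁻ > acetate > RS⁻ > methoxide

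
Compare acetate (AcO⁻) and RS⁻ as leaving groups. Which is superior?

acetate (AcO⁻)

acetate (AcO⁻) is the better leaving group.
pKₐ(CH₃COOH) ≈ 4.8 versus pKₐ(RSH (a thiol)) ≈ 10.5: acetate (AcO⁻) is the much weaker base.
Resonance-stabilised but still a weak base.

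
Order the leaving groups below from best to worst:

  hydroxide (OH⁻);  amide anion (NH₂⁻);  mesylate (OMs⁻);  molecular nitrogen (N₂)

molecular nitrogen (N₂) > mesylate (OMs⁻) > hydroxide (OH⁻) > amide anion (NH₂⁻)

molecular nitrogen (N₂): no meaningful conjugate acid; N₂ departs as an exceptionally stable neutral molecule
mesylate (OMs⁻): pKₐ(CH₃SO₃H (MsOH)) ≈ -1.9 — resonance-delocalised alkanesulfonate
hydroxide (OH⁻): pKₐ(H₂O) ≈ 15.7 — strong base; essentially never leaves without prior activation
amide anion (NH₂⁻): pKₐ(NH₃) ≈ 38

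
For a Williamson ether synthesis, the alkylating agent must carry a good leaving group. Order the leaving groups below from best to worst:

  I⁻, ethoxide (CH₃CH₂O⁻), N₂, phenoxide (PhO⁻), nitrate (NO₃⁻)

N₂ > I⁻ > nitrate (NO₃⁻) > phenoxide (PhO⁻) > ethoxide (CH₃CH₂O⁻)

A good leaving group is a weak base: the lower the pKₐ of its conjugate acid, the more readily it departs.
N₂: no meaningful conjugate acid; N₂ departs as an exceptionally stable neutral molecule
I⁻: pKₐ(HI) ≈ -10
nitrate (NO₃⁻): pKₐ(HNO₃) ≈ -1.3
phenoxide (PhO⁻): pKₐ(C₆H₅OH (phenol)) ≈ 10
ethoxide (CH₃CH₂O⁻): pKₐ(CH₃CH₂OH) ≈ 16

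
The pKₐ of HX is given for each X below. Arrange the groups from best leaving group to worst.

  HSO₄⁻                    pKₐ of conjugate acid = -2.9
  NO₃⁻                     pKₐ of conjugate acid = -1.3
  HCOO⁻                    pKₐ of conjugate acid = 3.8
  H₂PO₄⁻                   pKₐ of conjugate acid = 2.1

Lower conjugate-acid pKₐ ⇒ weaker base ⇒ better leaving group.
Sorting by the given values: HSO₄⁻ (-2.9), NO₃⁻ (-1.3), H₂PO₄⁻ (2.1), HCOO⁻ (3.8).

HSO₄⁻ > NO₃⁻ > H₂PO₄⁻ > HCOO⁻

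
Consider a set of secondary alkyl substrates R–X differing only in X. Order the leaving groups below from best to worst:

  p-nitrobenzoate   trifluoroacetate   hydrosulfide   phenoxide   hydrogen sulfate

hydrogen sulfate > trifluoroacetate > p-nitrobenzoate > hydrosulfide > phenoxide

The more stable X⁻ (or X) is on its own — i.e. the weaker a base it is — the better a leaving group it makes.
hydrogen sulfate: pKₐ(H₂SO₄) ≈ -3
trifluoroacetate: pKₐ(CF₃COOH) ≈ 0.2
p-nitrobenzoate: pKₐ(p-nitrobenzoic acid) ≈ 3.4
hydrosulfide: pKₐ(H₂S) ≈ 7
phenoxide: pKₐ(C₆H₅OH (phenol)) ≈ 10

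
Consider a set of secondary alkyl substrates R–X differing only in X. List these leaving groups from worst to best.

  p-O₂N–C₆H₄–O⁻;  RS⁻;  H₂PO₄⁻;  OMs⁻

RS⁻ < p-O₂N–C₆H₄–O⁻ < H₂PO₄⁻ < OMs⁻

Leaving-group ability tracks the stability of the departed species; conjugate-acid pKₐ is the usual yardstick (lower pKₐ → better LG).
OMs⁻: pKₐ(CH₃SO₃H (MsOH)) ≈ -1.9
H₂PO₄⁻: pKₐ(H₃PO₄) ≈ 2.1
p-O₂N–C₆H₄–O⁻: pKₐ(p-nitrophenol) ≈ 7.2
RS⁻: pKₐ(RSH (a thiol)) ≈ 10.5
Reversing gives the worst-to-best order requested.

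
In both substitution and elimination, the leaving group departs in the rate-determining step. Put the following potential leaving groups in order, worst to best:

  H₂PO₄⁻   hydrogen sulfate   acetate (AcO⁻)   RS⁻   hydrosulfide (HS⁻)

hydrogen sulfate: pKₐ(H₂SO₄) ≈ -3
H₂PO₄⁻: pKₐ(H₃PO₄) ≈ 2.1
acetate (AcO⁻): pKₐ(CH₃COOH) ≈ 4.8
hydrosulfide (HS⁻): pKₐ(H₂S) ≈ 7
RS⁻: pKₐ(RSH (a thiol)) ≈ 10.5
Reversing gives the worst-to-best order requested.

RS⁻ < hydrosulfide (HS⁻) < acetate (AcO⁻) < H₂PO₄⁻ < hydrogen sulfate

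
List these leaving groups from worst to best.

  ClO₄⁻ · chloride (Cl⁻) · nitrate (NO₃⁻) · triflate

Rank by basicity of the departing species: weakest base leaves most easily.
triflate: pKₐ(CF₃SO₃H (triflic acid)) ≈ -14 — charge spread over three oxygens and a CF₃ group; the premier leaving group in synthesis
ClO₄⁻: pKₐ(HClO₄) ≈ -10 — extremely weak base; rarely used for safety reasons
chloride (Cl⁻): pKₐ(HCl) ≈ -7
nitrate (NO₃⁻): pKₐ(HNO₃) ≈ -1.3 — resonance-delocalised over three oxygens
Reversing gives the worst-to-best order requested.

nitrate (NO₃⁻) < chloride (Cl⁻) < ClO₄⁻ < triflate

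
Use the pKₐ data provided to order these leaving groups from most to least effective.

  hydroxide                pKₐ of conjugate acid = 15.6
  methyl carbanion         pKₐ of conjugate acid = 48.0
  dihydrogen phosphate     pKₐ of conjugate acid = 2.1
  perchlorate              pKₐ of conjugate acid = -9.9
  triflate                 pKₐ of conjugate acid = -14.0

triflate > perchlorate > dihydrogen phosphate > hydroxide > methyl carbanion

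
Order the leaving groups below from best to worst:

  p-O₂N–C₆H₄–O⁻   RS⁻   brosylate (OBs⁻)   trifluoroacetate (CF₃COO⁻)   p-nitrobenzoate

brosylate (OBs⁻) > trifluoroacetate (CF₃COO⁻) > p-nitrobenzoate > p-O₂N–C₆H₄–O⁻ > RS⁻

brosylate (OBs⁻): pKₐ(p-BrC₆H₄SO₃H) ≈ -2.8
trifluoroacetate (CF₃COO⁻): pKₐ(CF₃COOH) ≈ 0.2
p-nitrobenzoate: pKₐ(p-nitrobenzoic acid) ≈ 3.4
p-O₂N–C₆H₄–O⁻: pKₐ(p-nitrophenol) ≈ 7.2
RS⁻: pKₐ(RSH (a thiol)) ≈ 10.5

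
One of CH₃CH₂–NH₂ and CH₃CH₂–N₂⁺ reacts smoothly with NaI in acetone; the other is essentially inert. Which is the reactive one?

From CH₃CH₂–NH₂ the departing group would be NH₂⁻ (pKₐ(NH₃) ≈ 38). Extremely strong base; never a leaving group.
From CH₃CH₂–N₂⁺ the leaving group is N₂ (no meaningful conjugate acid; N₂ departs as an exceptionally stable neutral molecule).
(In practice CH₃CH₂–N₂⁺ is made from CH₃CH₂–NH₂ by diazotisation (NaNO₂ / HCl, 0 °C), generating a diazonium salt that expels N₂.)

CH₃CH₂–N₂⁺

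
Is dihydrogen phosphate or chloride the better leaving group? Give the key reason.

chloride

chloride is the better leaving group.
pKₐ(HCl) ≈ -7 versus pKₐ(H₃PO₄) ≈ 2.1: chloride is the much weaker base.
Moderately weak base.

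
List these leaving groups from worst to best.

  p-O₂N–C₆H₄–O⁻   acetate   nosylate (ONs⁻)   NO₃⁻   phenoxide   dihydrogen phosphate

nosylate (ONs⁻): pKₐ(p-O₂NC₆H₄SO₃H) ≈ -3.5 — p-nitro group further stabilises the sulfonate
NO₃⁻: pKₐ(HNO₃) ≈ -1.3 — resonance-delocalised over three oxygens
dihydrogen phosphate: pKₐ(H₃PO₄) ≈ 2.1
acetate: pKₐ(CH₃COOH) ≈ 4.8 — resonance-stabilised but still a weak base
p-O₂N–C₆H₄–O⁻: pKₐ(p-nitrophenol) ≈ 7.2
phenoxide: pKₐ(C₆H₅OH (phenol)) ≈ 10
Reversing gives the worst-to-best order requested.

phenoxide < p-O₂N–C₆H₄–O⁻ < acetate < dihydrogen phosphate < NO₃⁻ < nosylate (ONs⁻)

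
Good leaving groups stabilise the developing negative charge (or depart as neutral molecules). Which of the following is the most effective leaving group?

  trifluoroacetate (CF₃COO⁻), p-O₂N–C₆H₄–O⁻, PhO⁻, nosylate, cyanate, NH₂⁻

nosylate: pKₐ(p-O₂NC₆H₄SO₃H) ≈ -3.5
trifluoroacetate (CF₃COO⁻): pKₐ(CF₃COOH) ≈ 0.2
cyanate: pKₐ(HOCN) ≈ 3.5
p-O₂N–C₆H₄–O⁻: pKₐ(p-nitrophenol) ≈ 7.2
PhO⁻: pKₐ(C₆H₅OH (phenol)) ≈ 10
NH₂⁻: pKₐ(NH₃) ≈ 38

nosylate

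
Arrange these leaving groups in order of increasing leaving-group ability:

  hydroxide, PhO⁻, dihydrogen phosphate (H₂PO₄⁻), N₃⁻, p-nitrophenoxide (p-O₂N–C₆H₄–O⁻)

hydroxide < PhO⁻ < p-nitrophenoxide (p-O₂N–C₆H₄–O⁻) < N₃⁻ < dihydrogen phosphate (H₂PO₄⁻)

Rank by basicity of the departing species: weakest base leaves most easily.
dihydrogen phosphate (H₂PO₄⁻): pKₐ(H₃PO₄) ≈ 2.1 — moderate base; biological leaving group after further activation
N₃⁻: pKₐ(HN₃) ≈ 4.7
p-nitrophenoxide (p-O₂N–C₆H₄–O⁻): pKₐ(p-nitrophenol) ≈ 7.2
PhO⁻: pKₐ(C₆H₅OH (phenol)) ≈ 10 — resonance into the ring helps, but still a poor LG
hydroxide: pKₐ(H₂O) ≈ 15.7
The question asks for worst first, so the sequence is read in increasing leaving-group ability.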